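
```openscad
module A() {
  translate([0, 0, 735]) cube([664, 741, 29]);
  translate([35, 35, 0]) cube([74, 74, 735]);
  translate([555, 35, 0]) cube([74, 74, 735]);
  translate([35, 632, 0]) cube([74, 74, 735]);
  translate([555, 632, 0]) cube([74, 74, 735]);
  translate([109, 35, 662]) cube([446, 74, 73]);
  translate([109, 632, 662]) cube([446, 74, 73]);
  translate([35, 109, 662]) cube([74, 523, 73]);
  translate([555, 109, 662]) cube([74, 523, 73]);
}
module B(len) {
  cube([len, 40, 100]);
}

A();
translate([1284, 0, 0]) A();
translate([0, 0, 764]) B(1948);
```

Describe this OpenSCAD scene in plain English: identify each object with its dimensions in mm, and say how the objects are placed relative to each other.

A is a table: top 664 mm (x) × 741 mm (y), 29 mm thick, upper face at z = 764 mm, on four 74×74 mm square legs, each inset 35 mm from the nearest pair of top edges, running from z = 0 to the bottom of the top. Four apron rails, 74 mm thick and 73 mm tall, run between adjacent legs with their top edges flush with the underside of the top and their outer faces flush with the legs' outer faces.

B is a rectangular beam 1948 mm long (x), 40 mm deep (y), 100 mm thick (z).

The beam spans the tops of two tables placed 620 mm apart, resting at z = 764 mm.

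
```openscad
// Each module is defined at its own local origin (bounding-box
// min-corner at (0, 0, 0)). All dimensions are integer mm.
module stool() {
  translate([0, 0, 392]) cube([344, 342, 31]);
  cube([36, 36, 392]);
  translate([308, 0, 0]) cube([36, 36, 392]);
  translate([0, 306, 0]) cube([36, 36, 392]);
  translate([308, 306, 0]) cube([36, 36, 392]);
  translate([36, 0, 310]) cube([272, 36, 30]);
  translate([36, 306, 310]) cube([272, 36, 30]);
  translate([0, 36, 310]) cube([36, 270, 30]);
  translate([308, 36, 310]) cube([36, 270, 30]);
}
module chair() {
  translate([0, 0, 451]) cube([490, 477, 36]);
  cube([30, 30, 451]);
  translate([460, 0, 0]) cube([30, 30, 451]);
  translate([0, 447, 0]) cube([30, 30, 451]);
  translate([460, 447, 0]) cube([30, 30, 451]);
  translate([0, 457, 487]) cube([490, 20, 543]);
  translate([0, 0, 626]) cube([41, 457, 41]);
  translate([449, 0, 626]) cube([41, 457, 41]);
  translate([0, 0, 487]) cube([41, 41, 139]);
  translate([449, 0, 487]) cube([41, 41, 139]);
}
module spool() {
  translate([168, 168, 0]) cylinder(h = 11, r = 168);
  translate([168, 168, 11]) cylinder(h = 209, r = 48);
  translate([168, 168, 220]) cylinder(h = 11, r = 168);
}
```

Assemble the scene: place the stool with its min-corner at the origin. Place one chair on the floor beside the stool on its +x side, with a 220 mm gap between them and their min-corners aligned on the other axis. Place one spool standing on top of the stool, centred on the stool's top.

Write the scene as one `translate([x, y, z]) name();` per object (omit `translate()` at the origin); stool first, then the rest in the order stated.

stool();
translate([564, 0, 0]) chair();
translate([4, 3, 423]) spool();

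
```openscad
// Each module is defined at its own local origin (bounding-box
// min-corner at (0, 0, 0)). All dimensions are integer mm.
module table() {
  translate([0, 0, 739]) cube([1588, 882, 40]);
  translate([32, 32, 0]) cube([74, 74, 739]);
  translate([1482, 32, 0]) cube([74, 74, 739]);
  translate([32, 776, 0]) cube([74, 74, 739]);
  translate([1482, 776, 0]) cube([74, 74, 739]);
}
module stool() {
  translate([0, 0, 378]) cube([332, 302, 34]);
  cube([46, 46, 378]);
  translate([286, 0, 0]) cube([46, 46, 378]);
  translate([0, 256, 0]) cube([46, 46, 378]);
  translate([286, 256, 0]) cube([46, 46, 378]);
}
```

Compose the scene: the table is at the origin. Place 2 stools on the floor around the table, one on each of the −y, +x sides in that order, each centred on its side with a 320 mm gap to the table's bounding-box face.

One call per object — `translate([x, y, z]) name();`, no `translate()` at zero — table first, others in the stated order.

table();
translate([628, -622, 0]) stool();
translate([1908, 290, 0]) stool();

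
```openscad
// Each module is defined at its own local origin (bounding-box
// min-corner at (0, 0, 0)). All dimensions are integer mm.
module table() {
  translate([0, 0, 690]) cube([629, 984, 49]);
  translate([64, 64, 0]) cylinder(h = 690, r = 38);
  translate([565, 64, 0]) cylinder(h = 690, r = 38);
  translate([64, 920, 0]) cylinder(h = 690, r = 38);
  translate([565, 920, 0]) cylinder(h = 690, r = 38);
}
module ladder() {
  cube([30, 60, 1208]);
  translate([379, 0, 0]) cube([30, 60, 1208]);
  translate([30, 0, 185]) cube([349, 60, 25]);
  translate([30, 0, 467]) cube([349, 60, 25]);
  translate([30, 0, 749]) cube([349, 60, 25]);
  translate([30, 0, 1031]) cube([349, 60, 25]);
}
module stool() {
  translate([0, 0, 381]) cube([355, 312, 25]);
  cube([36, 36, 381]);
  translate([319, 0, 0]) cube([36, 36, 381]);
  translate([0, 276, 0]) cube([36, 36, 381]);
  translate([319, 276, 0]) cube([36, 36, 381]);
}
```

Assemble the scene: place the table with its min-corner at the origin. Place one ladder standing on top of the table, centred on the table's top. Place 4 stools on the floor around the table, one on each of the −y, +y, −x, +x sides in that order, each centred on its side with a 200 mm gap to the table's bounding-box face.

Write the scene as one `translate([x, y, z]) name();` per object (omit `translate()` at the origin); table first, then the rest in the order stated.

table();
translate([110, 462, 739]) ladder();
translate([137, -512, 0]) stool();
translate([137, 1184, 0]) stool();
translate([-555, 336, 0]) stool();
translate([829, 336, 0]) stool();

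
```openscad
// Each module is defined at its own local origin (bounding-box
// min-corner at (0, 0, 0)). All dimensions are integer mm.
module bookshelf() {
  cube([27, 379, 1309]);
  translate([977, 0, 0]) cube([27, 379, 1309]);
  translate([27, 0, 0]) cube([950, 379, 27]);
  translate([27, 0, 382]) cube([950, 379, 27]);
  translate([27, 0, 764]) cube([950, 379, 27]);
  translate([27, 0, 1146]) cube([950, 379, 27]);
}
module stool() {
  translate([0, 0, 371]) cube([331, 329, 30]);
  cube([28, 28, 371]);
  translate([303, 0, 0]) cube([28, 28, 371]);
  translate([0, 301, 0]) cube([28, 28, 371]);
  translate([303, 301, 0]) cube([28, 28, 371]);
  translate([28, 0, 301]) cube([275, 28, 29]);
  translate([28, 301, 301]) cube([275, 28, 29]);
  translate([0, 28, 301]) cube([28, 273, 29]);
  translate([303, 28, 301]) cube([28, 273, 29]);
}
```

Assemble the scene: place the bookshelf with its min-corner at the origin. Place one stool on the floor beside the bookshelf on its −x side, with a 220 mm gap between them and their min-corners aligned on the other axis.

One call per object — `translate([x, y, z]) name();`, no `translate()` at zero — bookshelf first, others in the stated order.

bookshelf();
translate([-551, 0, 0]) stool();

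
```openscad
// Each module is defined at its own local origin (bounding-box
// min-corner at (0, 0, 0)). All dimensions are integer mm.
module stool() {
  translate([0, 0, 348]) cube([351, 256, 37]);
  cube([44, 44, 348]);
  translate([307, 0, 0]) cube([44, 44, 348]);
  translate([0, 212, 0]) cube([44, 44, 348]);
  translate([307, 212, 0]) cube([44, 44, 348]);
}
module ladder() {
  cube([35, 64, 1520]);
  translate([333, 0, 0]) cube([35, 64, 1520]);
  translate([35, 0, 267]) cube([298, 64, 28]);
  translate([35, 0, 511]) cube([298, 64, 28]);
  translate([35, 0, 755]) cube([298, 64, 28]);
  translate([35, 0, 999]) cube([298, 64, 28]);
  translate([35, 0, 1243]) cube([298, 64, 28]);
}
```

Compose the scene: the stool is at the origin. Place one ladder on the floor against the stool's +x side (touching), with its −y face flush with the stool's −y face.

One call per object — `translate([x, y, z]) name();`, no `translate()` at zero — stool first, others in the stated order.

stool();
translate([351, 0, 0]) ladder();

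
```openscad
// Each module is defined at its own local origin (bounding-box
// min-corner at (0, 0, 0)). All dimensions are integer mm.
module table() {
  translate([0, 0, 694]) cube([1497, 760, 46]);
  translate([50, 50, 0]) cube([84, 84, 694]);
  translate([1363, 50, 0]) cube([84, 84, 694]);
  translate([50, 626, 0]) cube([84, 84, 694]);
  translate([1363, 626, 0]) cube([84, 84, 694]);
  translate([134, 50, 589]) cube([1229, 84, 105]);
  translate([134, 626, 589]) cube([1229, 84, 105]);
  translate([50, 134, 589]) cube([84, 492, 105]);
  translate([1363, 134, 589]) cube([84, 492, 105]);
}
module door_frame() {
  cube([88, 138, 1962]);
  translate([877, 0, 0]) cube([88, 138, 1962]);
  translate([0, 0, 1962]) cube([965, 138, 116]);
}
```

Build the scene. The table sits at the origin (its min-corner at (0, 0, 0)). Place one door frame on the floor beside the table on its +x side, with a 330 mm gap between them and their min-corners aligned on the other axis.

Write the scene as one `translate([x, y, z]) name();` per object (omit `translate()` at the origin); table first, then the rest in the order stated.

table();
translate([1827, 0, 0]) door_frame();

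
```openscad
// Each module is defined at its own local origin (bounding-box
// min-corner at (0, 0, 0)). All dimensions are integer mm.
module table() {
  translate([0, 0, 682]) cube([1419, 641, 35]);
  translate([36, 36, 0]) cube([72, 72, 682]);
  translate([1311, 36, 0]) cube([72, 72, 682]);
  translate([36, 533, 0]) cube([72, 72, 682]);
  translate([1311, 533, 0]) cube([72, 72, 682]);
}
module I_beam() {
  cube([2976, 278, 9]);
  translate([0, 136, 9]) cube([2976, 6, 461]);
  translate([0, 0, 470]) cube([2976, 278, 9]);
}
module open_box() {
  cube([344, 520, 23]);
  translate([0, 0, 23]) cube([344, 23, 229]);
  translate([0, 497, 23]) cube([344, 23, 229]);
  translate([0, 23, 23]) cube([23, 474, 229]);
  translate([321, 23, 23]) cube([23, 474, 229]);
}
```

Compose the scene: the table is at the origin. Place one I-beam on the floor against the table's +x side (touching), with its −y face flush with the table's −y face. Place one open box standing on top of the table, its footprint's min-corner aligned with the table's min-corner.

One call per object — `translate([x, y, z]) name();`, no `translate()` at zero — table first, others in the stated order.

table();
translate([1419, 0, 0]) I_beam();
translate([0, 0, 717]) open_box();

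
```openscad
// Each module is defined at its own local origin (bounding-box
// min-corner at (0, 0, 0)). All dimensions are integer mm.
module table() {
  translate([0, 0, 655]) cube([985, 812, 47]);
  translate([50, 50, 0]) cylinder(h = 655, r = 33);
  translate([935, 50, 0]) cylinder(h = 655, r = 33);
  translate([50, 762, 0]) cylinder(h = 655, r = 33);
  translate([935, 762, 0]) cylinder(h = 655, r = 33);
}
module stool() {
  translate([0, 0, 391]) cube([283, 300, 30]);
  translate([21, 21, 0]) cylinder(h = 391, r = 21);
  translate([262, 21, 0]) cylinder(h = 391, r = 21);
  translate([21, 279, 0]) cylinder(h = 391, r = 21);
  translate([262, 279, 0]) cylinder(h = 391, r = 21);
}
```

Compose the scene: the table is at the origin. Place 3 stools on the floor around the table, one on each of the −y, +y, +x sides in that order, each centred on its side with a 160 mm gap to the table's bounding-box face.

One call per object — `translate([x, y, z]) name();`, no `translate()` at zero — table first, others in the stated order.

table();
translate([351, -460, 0]) stool();
translate([351, 972, 0]) stool();
translate([1145, 256, 0]) stool();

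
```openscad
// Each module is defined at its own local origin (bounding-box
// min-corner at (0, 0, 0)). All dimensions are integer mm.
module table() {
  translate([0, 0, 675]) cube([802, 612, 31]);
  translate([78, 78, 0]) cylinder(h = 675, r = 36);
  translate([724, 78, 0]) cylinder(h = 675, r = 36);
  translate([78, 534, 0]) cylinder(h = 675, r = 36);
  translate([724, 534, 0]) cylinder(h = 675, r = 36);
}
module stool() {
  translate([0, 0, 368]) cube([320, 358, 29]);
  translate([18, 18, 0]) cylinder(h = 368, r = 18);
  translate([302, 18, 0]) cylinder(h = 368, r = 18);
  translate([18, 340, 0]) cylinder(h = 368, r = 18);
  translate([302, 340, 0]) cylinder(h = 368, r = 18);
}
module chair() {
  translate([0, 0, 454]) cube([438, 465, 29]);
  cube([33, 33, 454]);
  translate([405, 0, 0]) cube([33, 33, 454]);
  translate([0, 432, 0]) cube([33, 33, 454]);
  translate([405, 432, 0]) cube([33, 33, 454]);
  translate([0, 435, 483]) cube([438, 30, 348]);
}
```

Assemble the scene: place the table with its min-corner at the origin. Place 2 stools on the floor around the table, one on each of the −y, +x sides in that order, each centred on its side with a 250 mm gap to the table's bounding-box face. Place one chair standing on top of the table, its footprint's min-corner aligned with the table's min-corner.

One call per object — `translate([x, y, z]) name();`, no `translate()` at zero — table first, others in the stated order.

table();
translate([241, -608, 0]) stool();
translate([1052, 127, 0]) stool();
translate([0, 0, 706]) chair();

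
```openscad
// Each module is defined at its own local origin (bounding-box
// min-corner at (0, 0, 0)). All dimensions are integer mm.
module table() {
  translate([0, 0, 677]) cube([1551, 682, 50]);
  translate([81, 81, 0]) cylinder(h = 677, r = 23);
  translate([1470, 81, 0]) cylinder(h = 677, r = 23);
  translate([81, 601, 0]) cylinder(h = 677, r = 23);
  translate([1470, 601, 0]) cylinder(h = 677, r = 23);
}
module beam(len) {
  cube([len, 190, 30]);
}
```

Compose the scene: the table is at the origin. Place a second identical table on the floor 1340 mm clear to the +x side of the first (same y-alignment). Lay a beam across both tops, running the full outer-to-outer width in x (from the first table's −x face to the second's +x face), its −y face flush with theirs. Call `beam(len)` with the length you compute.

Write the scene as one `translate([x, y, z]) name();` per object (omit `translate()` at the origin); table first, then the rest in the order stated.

table();
translate([2891, 0, 0]) table();
translate([0, 0, 727]) beam(4442);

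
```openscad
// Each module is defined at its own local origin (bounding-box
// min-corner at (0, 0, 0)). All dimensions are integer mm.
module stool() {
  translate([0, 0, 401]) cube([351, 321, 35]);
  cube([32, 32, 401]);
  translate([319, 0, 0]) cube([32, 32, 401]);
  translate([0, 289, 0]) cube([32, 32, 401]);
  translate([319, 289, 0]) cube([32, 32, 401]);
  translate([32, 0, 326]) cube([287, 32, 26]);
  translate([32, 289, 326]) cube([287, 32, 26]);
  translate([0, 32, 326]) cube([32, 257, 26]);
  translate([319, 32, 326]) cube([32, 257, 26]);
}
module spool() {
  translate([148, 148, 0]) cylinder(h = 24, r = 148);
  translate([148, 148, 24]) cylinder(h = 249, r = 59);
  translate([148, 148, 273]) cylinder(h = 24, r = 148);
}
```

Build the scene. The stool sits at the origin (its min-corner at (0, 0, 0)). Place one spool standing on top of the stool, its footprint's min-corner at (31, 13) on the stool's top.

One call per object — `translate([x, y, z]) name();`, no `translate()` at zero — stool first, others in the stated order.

stool();
translate([31, 13, 436]) spool();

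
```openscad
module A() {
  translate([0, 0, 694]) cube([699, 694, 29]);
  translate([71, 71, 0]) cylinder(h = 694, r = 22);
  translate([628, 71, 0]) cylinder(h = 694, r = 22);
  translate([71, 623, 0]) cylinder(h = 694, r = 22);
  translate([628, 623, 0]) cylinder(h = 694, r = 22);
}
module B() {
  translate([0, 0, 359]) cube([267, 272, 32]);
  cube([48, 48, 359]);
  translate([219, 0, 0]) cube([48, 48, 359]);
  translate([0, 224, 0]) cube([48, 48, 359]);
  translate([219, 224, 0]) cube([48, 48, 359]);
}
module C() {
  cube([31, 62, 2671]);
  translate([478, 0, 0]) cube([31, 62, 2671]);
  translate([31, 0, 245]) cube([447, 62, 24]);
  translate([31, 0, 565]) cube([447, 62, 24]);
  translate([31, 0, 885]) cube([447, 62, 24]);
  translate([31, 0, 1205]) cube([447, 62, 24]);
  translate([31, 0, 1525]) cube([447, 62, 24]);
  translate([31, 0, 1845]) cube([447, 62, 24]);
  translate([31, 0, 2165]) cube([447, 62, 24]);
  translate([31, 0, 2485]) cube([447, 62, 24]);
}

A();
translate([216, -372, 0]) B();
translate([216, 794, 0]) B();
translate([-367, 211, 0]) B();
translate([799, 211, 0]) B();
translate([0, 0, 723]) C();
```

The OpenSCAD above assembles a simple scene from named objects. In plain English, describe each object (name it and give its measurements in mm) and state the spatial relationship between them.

A is a table with a 699×694 mm rectangular top, 29 mm thick, top surface at z = 723 mm, supported by four round legs of 44 mm diameter, each leg's bounding box inset 49 mm from the nearest pair of top edges, running from the floor.

B is a four-legged stool. The seat is a 267×272×32 mm slab whose top surface is at z = 391 mm; four square legs, each 48×48 mm in cross-section, run from the floor (z = 0) to the underside of the seat, each flush with a corner of the seat.

C is a wooden ladder with two side rails of 31×62 mm section and 2671 mm height, set 509 mm apart overall. Between them run 8 rectangular rungs (62 mm deep, 24 mm thick), front faces flush with the rails' −y face. The bottom of the first rung is 245 mm above the floor and each subsequent rung is 320 mm higher than the one below.

Four stools sit around the table at the −y, +y, −x, +x sides. The ladder is on top of the table.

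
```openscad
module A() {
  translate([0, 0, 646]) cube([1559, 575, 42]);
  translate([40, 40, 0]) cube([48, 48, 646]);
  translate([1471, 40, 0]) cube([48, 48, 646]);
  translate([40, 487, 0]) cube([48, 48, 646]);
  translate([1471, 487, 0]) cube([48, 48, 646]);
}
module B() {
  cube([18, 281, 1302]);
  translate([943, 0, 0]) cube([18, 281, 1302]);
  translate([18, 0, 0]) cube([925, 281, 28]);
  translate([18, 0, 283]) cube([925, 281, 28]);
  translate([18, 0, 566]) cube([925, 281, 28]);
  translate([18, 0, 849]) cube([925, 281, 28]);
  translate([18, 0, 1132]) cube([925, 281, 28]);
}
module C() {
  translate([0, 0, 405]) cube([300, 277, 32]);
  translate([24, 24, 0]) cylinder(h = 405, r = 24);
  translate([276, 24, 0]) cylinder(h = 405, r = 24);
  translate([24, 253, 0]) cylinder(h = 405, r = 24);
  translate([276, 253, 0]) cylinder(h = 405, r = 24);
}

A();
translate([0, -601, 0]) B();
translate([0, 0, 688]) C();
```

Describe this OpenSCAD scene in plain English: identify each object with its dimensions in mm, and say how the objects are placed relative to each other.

A is a rectangular dining table. The top is 1559×575×42 mm with its upper surface at z = 688 mm. It stands on four 48×48 mm square legs, each inset 40 mm from the nearest pair of top edges, running from the floor to the underside of the top.

B is a bookshelf 961 mm wide overall, 281 mm deep and 1302 mm tall. The two sides are 18 mm thick vertical panels. 5 horizontal shelves of 28 mm thickness span between the inner faces of the sides; the lowest shelf sits on the floor and shelves are stacked with a clear vertical gap of 255 mm between each pair.

C is a simple wooden stool: a rectangular seat 300 mm (x) by 277 mm (y), 32 mm thick, top face at z = 437 mm, on four round legs, each 48 mm in diameter. The legs rest on z = 0, each leg's axis is inset half a diameter from the nearest pair of seat edges (so the leg's bounding box is flush with the corner).

The bookshelf is on the floor beside the table on its −y side. The stool is on top of the table.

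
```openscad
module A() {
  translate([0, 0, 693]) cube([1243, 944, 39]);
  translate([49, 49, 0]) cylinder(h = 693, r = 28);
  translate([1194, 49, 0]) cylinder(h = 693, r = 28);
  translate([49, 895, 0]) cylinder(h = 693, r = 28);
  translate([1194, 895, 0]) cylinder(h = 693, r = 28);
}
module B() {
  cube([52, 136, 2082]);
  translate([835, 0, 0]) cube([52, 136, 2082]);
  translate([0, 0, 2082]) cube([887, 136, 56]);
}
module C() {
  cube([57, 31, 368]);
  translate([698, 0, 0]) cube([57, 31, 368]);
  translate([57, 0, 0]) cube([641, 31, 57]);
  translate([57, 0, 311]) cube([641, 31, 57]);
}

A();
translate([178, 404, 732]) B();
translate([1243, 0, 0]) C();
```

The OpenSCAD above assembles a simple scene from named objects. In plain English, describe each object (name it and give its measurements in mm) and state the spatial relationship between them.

A is a table: top 1243 mm (x) × 944 mm (y), 39 mm thick, upper face at z = 732 mm, on four round legs of 56 mm diameter, each leg's bounding box inset 21 mm from the nearest pair of top edges, running from z = 0 to the bottom of the top.

B is a door frame. The clear opening is 783 mm wide and 2082 mm high. Two 52 mm wide jambs, 136 mm deep, stand either side of the opening from the floor to the top of the opening. A 56 mm thick head sits across the top of both jambs, spanning the full outside width of the frame.

C is a rectangular picture frame lying in the x–z plane (depth along y). The opening is 641 mm wide (x) by 254 mm tall (z), surrounded by a border 57 mm wide on all four sides. The frame is 31 mm deep and is made of two full-height vertical stiles with two horizontal rails fitted between them.

The door frame is on top of the table, centred. The picture frame is against the table's +x side, with their −y faces flush.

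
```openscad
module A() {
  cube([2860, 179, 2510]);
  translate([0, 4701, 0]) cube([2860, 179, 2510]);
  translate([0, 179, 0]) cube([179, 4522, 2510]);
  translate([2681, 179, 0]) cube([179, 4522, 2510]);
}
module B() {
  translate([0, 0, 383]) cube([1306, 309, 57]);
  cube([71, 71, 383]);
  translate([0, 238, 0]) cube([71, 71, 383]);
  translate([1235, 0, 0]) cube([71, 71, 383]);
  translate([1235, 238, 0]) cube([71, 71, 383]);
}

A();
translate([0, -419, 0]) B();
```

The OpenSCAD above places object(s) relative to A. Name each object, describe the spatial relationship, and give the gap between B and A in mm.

The bench's nearest face is 110 mm from the house frame's −y face.

A is a house frame. B is a bench. The bench is on the floor beside the house frame on its −y side. The gap between the bench and the house frame is 110 mm.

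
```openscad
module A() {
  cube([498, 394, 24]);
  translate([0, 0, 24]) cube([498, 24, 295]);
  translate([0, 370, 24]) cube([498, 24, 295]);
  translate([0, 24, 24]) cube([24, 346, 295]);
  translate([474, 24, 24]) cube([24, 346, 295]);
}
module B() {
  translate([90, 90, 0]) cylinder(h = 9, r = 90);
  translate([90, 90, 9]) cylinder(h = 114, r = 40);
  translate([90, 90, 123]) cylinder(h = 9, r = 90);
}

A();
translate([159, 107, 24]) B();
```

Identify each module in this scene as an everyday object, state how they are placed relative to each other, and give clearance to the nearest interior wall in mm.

Clearances: x = 135, y = 83; minimum 83 mm.

A is an open box. B is a spool. The spool sits inside the open box, centred. The clearance to the nearest interior wall is 83 mm.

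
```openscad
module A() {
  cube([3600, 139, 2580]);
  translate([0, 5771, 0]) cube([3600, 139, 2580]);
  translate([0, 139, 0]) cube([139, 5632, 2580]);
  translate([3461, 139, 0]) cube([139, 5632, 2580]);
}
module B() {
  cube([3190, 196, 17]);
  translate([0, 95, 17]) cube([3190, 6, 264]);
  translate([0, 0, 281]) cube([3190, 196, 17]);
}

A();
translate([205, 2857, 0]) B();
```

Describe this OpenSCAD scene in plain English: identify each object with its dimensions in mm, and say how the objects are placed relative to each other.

A is a box-shaped house frame (walls only): outside footprint 3600×5910 mm, wall height 2580 mm, wall thickness 139 mm. The two y-facing walls run the full x-width; the two x-facing walls fit between the inner faces of the y-facing walls.

B is an I-beam lying along x, 3190 mm long. Overall section height 298 mm. Two flanges 196 mm wide (y) and 17 mm thick, one on the floor and one at the top; a web 6 mm thick runs between them, centred on the flange width.

The I-beam sits inside the house frame, centred.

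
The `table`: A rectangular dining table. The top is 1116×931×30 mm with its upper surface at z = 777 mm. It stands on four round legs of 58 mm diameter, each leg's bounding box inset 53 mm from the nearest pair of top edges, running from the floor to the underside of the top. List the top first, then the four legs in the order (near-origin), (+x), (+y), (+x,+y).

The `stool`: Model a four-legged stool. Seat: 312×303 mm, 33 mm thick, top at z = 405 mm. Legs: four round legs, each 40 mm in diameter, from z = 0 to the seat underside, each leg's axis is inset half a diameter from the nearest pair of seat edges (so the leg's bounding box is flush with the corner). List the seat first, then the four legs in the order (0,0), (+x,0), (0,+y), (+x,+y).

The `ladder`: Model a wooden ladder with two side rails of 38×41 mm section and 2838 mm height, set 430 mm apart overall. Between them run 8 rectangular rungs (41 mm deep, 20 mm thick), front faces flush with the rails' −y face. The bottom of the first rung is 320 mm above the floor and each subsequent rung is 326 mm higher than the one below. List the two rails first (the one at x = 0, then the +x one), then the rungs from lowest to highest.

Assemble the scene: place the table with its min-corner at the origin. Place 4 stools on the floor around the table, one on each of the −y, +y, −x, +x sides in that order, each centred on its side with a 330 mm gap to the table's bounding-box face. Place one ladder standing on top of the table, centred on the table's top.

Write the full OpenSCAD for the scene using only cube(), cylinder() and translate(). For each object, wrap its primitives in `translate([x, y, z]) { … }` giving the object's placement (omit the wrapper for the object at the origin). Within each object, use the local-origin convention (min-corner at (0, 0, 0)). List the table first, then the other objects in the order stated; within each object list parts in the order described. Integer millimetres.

translate([0, 0, 747]) cube([1116, 931, 30]);
translate([82, 82, 0]) cylinder(h = 747, r = 29);
translate([1034, 82, 0]) cylinder(h = 747, r = 29);
translate([82, 849, 0]) cylinder(h = 747, r = 29);
translate([1034, 849, 0]) cylinder(h = 747, r = 29);
translate([402, -633, 0]) {
  translate([0, 0, 372]) cube([312, 303, 33]);
  translate([20, 20, 0]) cylinder(h = 372, r = 20);
  translate([292, 20, 0]) cylinder(h = 372, r = 20);
  translate([20, 283, 0]) cylinder(h = 372, r = 20);
  translate([292, 283, 0]) cylinder(h = 372, r = 20);
}
translate([402, 1261, 0]) {
  translate([0, 0, 372]) cube([312, 303, 33]);
  translate([20, 20, 0]) cylinder(h = 372, r = 20);
  translate([292, 20, 0]) cylinder(h = 372, r = 20);
  translate([20, 283, 0]) cylinder(h = 372, r = 20);
  translate([292, 283, 0]) cylinder(h = 372, r = 20);
}
translate([-642, 314, 0]) {
  translate([0, 0, 372]) cube([312, 303, 33]);
  translate([20, 20, 0]) cylinder(h = 372, r = 20);
  translate([292, 20, 0]) cylinder(h = 372, r = 20);
  translate([20, 283, 0]) cylinder(h = 372, r = 20);
  translate([292, 283, 0]) cylinder(h = 372, r = 20);
}
translate([1446, 314, 0]) {
  translate([0, 0, 372]) cube([312, 303, 33]);
  translate([20, 20, 0]) cylinder(h = 372, r = 20);
  translate([292, 20, 0]) cylinder(h = 372, r = 20);
  translate([20, 283, 0]) cylinder(h = 372, r = 20);
  translate([292, 283, 0]) cylinder(h = 372, r = 20);
}
translate([343, 445, 777]) {
  cube([38, 41, 2838]);
  translate([392, 0, 0]) cube([38, 41, 2838]);
  translate([38, 0, 320]) cube([354, 41, 20]);
  translate([38, 0, 646]) cube([354, 41, 20]);
  translate([38, 0, 972]) cube([354, 41, 20]);
  translate([38, 0, 1298]) cube([354, 41, 20]);
  translate([38, 0, 1624]) cube([354, 41, 20]);
  translate([38, 0, 1950]) cube([354, 41, 20]);
  translate([38, 0, 2276]) cube([354, 41, 20]);
  translate([38, 0, 2602]) cube([354, 41, 20]);
}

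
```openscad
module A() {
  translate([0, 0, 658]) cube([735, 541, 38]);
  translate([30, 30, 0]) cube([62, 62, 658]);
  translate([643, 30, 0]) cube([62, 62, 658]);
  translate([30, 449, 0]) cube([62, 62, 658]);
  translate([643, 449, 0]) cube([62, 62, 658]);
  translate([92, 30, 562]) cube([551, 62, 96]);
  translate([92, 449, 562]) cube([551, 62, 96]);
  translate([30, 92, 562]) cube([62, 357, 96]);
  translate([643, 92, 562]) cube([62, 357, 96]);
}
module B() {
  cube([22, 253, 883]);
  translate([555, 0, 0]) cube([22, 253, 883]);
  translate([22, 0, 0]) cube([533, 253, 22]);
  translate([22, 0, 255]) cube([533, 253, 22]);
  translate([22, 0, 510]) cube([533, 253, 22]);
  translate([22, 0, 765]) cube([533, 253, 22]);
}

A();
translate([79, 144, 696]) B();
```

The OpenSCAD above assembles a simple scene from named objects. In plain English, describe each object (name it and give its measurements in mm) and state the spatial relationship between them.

A is a rectangular dining table. The top is 735×541×38 mm with its upper surface at z = 696 mm. It stands on four 62×62 mm square legs, each inset 30 mm from the nearest pair of top edges, running from the floor to the underside of the top. Four apron rails, 62 mm thick and 96 mm tall, run between adjacent legs with their top edges flush with the underside of the top and their outer faces flush with the legs' outer faces.

B is an open bookshelf. Two side panels, each 22 mm thick, 253 mm deep and 883 mm tall, stand 577 mm apart (outside-to-outside). Between them sit 4 shelves, each 22 mm thick and 253 mm deep, spanning the full gap between the sides. The bottom shelf rests on the floor (its underside at z = 0) and the clear gap between one shelf's top and the next shelf's underside is 233 mm.

The bookshelf is on top of the table, centred.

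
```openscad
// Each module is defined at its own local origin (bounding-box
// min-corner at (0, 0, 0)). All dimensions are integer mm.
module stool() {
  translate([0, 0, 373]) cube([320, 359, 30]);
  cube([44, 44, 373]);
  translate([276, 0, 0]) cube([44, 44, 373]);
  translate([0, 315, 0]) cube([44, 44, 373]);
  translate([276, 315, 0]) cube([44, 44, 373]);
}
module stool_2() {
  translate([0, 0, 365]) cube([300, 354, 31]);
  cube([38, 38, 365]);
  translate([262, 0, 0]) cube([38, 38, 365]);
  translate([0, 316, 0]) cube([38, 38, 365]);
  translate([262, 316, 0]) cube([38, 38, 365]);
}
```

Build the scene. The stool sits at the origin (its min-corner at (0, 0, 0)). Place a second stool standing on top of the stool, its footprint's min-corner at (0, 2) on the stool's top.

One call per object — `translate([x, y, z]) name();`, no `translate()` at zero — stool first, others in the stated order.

stool();
translate([0, 2, 403]) stool_2();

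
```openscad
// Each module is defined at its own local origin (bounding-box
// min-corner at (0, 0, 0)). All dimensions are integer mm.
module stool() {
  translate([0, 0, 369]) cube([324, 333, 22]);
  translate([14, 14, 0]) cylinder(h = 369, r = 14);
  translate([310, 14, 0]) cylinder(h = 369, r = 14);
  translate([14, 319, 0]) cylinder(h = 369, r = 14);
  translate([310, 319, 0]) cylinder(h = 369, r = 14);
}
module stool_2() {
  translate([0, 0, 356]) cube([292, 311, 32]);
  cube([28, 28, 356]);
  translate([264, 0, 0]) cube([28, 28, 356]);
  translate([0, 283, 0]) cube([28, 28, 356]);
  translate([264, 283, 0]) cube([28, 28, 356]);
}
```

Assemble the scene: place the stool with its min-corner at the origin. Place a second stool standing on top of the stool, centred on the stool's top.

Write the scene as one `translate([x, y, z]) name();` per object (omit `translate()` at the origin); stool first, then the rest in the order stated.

stool();
translate([16, 11, 391]) stool_2();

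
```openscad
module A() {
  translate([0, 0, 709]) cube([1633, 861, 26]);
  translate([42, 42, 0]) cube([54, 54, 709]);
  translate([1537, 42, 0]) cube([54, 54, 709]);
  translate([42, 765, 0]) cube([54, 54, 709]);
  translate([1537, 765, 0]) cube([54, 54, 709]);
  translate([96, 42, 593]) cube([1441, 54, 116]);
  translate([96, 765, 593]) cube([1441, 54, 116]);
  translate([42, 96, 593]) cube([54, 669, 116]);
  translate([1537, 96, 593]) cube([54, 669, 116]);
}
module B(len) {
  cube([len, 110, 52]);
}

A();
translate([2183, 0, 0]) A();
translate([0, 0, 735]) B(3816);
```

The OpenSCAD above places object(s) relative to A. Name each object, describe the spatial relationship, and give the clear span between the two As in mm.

Second table starts at x = 2183; first ends at x = 1633; clear span = 2183 − 1633 = 550 mm.

A is a table. B is a beam. A beam spans the tops of two tables. The clear span between the two tables is 550 mm.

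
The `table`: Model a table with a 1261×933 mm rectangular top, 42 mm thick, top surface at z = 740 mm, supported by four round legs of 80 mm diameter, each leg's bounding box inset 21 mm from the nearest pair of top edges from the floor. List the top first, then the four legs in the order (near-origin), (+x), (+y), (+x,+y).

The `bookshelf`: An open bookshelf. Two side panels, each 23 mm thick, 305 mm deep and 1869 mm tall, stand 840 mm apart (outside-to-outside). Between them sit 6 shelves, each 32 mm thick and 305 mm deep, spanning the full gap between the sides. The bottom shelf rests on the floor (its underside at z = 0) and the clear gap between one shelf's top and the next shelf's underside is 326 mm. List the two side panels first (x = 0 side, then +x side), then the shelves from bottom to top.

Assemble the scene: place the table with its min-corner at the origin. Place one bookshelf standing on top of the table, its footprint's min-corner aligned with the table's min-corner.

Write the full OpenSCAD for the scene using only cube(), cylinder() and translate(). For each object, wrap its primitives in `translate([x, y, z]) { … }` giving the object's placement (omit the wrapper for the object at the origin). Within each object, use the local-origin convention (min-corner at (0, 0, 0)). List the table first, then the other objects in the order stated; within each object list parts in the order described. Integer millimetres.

translate([0, 0, 698]) cube([1261, 933, 42]);
translate([61, 61, 0]) cylinder(h = 698, r = 40);
translate([1200, 61, 0]) cylinder(h = 698, r = 40);
translate([61, 872, 0]) cylinder(h = 698, r = 40);
translate([1200, 872, 0]) cylinder(h = 698, r = 40);
translate([0, 0, 740]) {
  cube([23, 305, 1869]);
  translate([817, 0, 0]) cube([23, 305, 1869]);
  translate([23, 0, 0]) cube([794, 305, 32]);
  translate([23, 0, 358]) cube([794, 305, 32]);
  translate([23, 0, 716]) cube([794, 305, 32]);
  translate([23, 0, 1074]) cube([794, 305, 32]);
  translate([23, 0, 1432]) cube([794, 305, 32]);
  translate([23, 0, 1790]) cube([794, 305, 32]);
}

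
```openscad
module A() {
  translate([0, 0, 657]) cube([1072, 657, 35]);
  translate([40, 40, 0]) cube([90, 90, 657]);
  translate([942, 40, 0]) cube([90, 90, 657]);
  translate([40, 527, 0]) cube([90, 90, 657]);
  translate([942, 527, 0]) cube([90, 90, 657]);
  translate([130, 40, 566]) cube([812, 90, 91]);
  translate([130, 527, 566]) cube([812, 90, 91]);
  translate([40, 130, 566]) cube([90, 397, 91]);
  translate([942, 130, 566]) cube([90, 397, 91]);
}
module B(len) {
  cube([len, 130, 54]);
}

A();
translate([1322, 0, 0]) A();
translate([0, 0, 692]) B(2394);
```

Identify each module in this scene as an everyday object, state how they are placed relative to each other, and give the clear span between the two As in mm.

A is a table. B is a beam. A beam spans the tops of two tables. The clear span between the two tables is 250 mm.

Second table starts at x = 1322; first ends at x = 1072; clear span = 1322 − 1072 = 250 mm.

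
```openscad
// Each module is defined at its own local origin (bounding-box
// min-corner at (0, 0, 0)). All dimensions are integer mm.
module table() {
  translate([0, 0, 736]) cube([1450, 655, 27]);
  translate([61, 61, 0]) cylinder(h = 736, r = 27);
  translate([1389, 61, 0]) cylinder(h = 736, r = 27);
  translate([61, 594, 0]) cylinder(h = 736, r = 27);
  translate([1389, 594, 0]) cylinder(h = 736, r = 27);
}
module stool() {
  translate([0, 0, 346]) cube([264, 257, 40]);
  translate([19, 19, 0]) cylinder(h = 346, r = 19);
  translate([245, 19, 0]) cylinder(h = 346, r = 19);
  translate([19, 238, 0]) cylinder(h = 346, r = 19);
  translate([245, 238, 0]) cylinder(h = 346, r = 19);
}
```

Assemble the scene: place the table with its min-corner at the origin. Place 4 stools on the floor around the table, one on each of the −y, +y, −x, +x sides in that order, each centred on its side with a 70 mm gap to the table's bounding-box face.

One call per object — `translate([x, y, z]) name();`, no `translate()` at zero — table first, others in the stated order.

table();
translate([593, -327, 0]) stool();
translate([593, 725, 0]) stool();
translate([-334, 199, 0]) stool();
translate([1520, 199, 0]) stool();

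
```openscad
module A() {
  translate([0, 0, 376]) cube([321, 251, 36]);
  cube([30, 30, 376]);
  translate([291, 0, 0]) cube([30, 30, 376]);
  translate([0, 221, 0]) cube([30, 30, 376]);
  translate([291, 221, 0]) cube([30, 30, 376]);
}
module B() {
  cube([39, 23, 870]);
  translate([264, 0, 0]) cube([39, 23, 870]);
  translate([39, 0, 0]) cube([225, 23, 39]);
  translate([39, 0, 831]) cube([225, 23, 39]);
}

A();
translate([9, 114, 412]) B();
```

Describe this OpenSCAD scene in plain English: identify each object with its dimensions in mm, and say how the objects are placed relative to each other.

A is a four-legged stool. The seat is a 321×251×36 mm slab whose top surface is at z = 412 mm; four square legs, each 30×30 mm in cross-section, run from the floor (z = 0) to the underside of the seat, each flush with a corner of the seat.

B is a rectangular picture frame lying in the x–z plane (depth along y). The opening is 225 mm wide (x) by 792 mm tall (z), surrounded by a border 39 mm wide on all four sides. The frame is 23 mm deep and is made of two full-height vertical stiles with two horizontal rails fitted between them.

The picture frame is on top of the stool, centred.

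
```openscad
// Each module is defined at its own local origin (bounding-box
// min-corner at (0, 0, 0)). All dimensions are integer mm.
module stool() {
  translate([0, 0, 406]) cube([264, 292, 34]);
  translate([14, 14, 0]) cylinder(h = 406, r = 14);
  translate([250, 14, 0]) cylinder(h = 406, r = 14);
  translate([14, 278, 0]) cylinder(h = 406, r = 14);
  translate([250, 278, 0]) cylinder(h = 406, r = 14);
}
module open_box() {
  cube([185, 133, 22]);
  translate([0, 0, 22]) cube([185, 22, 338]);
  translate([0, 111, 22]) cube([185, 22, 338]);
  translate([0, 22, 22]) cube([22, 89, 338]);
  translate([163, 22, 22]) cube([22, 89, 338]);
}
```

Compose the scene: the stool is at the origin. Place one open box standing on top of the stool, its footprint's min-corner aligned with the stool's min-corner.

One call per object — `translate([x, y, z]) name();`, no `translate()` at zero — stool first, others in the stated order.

stool();
translate([0, 0, 440]) open_box();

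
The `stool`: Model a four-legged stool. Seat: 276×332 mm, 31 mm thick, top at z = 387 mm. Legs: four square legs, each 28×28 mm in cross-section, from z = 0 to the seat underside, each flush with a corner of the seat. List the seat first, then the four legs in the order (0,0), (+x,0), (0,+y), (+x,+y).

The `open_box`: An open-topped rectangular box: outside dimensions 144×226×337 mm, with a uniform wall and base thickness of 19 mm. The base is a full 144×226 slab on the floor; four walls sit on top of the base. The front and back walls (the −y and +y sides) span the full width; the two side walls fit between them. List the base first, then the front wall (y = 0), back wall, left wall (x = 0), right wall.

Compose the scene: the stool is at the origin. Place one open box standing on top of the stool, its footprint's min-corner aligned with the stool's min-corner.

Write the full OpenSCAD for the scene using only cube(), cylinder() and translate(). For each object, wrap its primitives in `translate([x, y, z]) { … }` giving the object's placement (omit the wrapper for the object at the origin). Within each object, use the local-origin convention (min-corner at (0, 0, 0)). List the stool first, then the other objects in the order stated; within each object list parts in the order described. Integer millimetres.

translate([0, 0, 356]) cube([276, 332, 31]);
cube([28, 28, 356]);
translate([248, 0, 0]) cube([28, 28, 356]);
translate([0, 304, 0]) cube([28, 28, 356]);
translate([248, 304, 0]) cube([28, 28, 356]);
translate([0, 0, 387]) {
  cube([144, 226, 19]);
  translate([0, 0, 19]) cube([144, 19, 318]);
  translate([0, 207, 19]) cube([144, 19, 318]);
  translate([0, 19, 19]) cube([19, 188, 318]);
  translate([125, 19, 19]) cube([19, 188, 318]);
}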